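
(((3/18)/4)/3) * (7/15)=7/1080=0.01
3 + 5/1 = 8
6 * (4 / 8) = 3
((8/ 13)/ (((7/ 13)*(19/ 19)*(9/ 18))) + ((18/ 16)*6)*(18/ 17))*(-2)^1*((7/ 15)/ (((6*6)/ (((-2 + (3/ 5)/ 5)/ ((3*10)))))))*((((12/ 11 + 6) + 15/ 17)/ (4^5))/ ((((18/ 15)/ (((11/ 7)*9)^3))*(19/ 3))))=0.04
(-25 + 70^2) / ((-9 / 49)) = -79625 / 3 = -26541.67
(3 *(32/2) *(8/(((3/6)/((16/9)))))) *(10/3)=40960/9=4551.11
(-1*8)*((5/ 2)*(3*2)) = -120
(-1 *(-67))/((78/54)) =46.38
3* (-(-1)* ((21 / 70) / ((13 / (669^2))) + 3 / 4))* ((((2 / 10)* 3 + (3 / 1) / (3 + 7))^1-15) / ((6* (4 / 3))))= -1135992303 / 20800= -54615.01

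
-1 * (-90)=90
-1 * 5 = -5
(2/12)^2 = 1/36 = 0.03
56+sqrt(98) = 7 * sqrt(2)+56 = 65.90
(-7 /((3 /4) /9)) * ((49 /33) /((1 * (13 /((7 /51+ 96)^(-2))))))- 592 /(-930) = 1015880718172 /1598500501455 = 0.64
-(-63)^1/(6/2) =21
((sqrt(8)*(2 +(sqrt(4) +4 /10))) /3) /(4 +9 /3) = 44*sqrt(2) /105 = 0.59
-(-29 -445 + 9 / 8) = 3783 / 8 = 472.88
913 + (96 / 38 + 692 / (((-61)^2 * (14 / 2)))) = 453100713 / 494893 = 915.55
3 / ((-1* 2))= -3 / 2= -1.50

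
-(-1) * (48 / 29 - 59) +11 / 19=-31278 / 551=-56.77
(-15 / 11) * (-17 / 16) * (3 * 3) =2295 / 176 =13.04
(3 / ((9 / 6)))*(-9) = -18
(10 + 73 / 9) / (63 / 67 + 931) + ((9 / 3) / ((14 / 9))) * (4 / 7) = 4411567 / 3933720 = 1.12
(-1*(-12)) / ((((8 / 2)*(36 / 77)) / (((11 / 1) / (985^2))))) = 847 / 11642700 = 0.00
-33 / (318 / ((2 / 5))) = -11 / 265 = -0.04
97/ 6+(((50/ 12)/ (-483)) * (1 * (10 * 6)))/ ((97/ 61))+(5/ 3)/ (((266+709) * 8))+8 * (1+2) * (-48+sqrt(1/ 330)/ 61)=-83039061283/ 73087560+4 * sqrt(330)/ 3355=-1136.14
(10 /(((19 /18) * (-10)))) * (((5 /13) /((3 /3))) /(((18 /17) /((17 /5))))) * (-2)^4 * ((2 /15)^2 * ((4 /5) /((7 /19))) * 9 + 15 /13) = -78964048 /2809625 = -28.10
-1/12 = -0.08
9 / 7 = 1.29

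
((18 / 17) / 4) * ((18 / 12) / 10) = 27 / 680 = 0.04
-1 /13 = -0.08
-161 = -161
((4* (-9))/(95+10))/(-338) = 6/5915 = 0.00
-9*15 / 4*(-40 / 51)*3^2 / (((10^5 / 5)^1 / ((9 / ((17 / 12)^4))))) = 944784 / 35496425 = 0.03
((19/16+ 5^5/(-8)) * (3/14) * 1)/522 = -2077/12992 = -0.16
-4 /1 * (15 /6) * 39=-390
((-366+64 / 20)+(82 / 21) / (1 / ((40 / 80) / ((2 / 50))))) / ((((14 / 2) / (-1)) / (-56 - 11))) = -2208923 / 735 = -3005.34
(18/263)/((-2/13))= -117/263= -0.44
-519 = -519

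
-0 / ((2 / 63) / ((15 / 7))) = 0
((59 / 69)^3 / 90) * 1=205379 / 29565810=0.01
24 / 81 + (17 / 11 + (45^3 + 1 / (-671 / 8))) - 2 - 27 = 1650419383 / 18117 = 91097.83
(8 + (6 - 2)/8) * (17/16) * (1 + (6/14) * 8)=8959/224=40.00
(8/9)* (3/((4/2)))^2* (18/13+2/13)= 40/13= 3.08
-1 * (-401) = 401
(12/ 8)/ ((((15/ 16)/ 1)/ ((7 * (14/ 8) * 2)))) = 196/ 5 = 39.20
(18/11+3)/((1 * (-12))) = -17/44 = -0.39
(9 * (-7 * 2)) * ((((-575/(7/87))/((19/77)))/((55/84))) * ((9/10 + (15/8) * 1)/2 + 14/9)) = 623297493/38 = 16402565.61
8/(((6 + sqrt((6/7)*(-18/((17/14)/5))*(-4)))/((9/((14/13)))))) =-1326/721 + 156*sqrt(510)/721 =3.05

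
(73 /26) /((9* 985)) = 73 /230490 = 0.00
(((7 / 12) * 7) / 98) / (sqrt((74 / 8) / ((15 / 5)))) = sqrt(111) / 444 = 0.02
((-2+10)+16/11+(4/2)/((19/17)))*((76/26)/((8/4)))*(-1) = -2350/143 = -16.43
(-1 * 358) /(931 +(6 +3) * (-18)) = -358 /769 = -0.47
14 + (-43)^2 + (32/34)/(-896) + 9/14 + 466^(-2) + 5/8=24087785059/12920782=1864.27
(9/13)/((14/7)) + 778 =20237/26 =778.35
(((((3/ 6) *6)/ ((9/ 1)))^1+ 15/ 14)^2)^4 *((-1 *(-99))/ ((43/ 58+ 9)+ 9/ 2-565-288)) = -46838909595778399/ 26168980795646976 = -1.79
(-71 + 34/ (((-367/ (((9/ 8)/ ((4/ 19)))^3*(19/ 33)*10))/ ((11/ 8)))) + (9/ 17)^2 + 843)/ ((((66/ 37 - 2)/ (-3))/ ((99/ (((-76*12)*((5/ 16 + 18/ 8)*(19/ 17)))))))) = -16813730643662799/ 48414556946432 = -347.29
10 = 10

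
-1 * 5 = -5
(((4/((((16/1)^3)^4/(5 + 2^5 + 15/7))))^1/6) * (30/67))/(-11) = -685/181516175606284288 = -0.00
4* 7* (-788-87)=-24500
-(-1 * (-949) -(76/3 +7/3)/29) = -82480/87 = -948.05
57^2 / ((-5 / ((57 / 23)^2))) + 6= -10540131 / 2645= -3984.93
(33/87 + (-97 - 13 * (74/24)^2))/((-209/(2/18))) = 919601/7855056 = 0.12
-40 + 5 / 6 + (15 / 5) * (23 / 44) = -4963 / 132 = -37.60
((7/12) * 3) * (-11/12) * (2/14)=-11/48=-0.23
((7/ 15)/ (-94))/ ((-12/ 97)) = 679/ 16920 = 0.04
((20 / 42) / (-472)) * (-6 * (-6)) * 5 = -75 / 413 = -0.18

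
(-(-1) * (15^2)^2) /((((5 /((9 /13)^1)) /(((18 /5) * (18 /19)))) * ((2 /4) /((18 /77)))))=212576400 /19019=11177.05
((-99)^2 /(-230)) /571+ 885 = 116217249 /131330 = 884.93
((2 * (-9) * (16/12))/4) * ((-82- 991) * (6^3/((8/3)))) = 521478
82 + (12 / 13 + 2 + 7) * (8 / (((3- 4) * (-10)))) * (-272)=-135022 / 65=-2077.26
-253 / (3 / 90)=-7590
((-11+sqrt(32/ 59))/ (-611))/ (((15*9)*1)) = 11/ 82485 - 4*sqrt(118)/ 4866615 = 0.00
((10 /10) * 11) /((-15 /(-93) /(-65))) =-4433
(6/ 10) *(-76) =-228/ 5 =-45.60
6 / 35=0.17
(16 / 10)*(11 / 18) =44 / 45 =0.98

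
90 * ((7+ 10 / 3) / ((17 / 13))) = 12090 / 17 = 711.18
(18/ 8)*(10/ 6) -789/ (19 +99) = -693/ 236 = -2.94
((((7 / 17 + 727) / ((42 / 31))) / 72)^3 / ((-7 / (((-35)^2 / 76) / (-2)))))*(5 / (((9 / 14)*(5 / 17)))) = 8943994782475 / 708470784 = 12624.37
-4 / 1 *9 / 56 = -9 / 14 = -0.64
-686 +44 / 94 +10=-31750 / 47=-675.53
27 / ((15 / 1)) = 9 / 5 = 1.80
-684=-684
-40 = -40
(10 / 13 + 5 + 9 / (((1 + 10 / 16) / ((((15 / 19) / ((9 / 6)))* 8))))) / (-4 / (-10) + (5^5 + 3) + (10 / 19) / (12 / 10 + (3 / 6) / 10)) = 35925 / 3864094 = 0.01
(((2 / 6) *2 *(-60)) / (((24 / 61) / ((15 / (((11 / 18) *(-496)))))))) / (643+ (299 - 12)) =0.01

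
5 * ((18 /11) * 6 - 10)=-10 /11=-0.91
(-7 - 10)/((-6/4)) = 34/3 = 11.33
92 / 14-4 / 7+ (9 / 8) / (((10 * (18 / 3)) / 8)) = 123 / 20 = 6.15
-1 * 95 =-95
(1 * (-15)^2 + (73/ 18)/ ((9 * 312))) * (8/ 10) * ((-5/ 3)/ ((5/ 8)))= -22744946/ 47385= -480.00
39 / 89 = 0.44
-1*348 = -348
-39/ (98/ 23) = -897/ 98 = -9.15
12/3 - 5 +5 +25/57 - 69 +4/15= -6108/95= -64.29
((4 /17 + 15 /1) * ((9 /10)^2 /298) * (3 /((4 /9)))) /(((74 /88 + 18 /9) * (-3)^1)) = -2076921 /63325000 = -0.03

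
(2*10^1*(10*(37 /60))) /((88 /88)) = 370 /3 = 123.33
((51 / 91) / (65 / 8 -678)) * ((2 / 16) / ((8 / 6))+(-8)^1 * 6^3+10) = 2803623 / 1950676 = 1.44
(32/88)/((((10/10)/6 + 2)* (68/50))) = 300/2431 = 0.12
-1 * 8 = -8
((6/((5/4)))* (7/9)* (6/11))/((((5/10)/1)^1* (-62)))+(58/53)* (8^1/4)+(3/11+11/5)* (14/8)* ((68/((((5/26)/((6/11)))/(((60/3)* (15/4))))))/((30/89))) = 184592056188/994015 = 185703.49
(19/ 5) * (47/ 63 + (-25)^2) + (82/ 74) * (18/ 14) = 27730271/ 11655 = 2379.26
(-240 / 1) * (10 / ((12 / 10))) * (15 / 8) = -3750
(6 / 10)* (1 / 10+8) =243 / 50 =4.86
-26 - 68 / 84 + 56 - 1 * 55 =-542 / 21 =-25.81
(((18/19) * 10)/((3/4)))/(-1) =-12.63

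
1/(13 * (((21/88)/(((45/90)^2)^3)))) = 11/2184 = 0.01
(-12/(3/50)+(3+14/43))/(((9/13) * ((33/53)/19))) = -36903529/4257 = -8668.91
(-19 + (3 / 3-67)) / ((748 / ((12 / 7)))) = -15 / 77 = -0.19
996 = 996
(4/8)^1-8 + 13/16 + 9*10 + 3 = 1381/16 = 86.31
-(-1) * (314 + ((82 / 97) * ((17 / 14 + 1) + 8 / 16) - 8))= 209332 / 679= 308.29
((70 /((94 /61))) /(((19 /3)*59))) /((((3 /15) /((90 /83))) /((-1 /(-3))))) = 960750 /4373021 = 0.22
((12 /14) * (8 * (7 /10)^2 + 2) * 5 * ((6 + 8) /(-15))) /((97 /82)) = -48544 /2425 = -20.02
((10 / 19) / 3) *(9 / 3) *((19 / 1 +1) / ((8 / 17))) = 425 / 19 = 22.37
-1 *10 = -10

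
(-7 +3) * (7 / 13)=-28 / 13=-2.15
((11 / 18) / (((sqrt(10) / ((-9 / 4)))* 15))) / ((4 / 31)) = -341* sqrt(10) / 4800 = -0.22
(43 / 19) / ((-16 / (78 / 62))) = -1677 / 9424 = -0.18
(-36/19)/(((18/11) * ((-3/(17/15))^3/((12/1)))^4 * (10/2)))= -0.04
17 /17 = 1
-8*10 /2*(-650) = 26000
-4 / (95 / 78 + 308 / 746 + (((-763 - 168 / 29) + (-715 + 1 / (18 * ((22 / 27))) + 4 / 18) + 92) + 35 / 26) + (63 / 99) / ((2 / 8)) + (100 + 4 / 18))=222743664 / 71598614849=0.00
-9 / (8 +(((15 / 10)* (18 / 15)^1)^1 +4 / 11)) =-495 / 559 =-0.89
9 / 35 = 0.26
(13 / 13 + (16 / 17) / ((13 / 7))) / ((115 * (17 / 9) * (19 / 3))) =8991 / 8209045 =0.00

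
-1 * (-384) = 384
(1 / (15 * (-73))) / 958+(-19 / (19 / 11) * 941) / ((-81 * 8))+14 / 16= 954424211 / 56646540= 16.85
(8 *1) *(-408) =-3264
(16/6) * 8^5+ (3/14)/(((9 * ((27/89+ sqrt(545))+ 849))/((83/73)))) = 764783078238847894/8752247748867 - 657443 * sqrt(545)/17504495497734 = 87381.33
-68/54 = -1.26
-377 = -377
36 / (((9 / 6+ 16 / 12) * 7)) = 216 / 119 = 1.82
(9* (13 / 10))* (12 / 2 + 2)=468 / 5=93.60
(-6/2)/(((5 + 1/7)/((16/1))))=-28/3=-9.33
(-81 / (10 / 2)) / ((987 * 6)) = -9 / 3290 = -0.00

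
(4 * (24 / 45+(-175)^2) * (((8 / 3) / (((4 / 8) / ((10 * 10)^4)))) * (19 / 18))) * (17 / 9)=94963653760000000 / 729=130265643017832.65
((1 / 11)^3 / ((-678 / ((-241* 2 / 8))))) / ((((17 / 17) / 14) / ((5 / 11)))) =8435 / 19853196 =0.00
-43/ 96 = -0.45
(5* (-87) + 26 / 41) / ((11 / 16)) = -25904 / 41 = -631.80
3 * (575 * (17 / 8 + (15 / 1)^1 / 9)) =52325 / 8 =6540.62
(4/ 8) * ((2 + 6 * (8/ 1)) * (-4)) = -100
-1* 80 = -80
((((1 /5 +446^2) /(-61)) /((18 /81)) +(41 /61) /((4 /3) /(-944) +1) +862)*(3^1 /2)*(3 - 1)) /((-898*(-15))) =-5956473883 /1936402300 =-3.08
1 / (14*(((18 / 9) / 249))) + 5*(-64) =-8711 / 28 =-311.11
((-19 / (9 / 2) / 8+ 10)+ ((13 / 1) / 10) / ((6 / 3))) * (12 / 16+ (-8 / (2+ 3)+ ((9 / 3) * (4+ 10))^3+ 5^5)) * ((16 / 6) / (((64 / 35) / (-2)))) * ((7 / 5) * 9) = -68933463277 / 2400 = -28722276.37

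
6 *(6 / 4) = 9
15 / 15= 1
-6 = -6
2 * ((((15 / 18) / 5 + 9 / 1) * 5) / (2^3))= 275 / 24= 11.46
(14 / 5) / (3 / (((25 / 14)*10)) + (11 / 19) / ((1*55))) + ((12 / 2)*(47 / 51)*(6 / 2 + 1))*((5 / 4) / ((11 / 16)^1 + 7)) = 8546815 / 443292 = 19.28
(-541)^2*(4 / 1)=1170724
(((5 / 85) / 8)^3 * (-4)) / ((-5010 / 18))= 3 / 525101440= 0.00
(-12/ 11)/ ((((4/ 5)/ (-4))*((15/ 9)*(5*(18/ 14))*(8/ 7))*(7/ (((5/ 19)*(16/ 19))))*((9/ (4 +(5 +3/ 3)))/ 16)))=8960/ 35739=0.25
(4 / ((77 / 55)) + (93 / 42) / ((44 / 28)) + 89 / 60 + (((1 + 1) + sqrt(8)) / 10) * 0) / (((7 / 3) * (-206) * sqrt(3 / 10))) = -26563 * sqrt(30) / 6662040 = -0.02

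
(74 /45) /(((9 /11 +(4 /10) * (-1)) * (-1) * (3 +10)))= -814 /2691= -0.30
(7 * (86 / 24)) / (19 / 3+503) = 301 / 6112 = 0.05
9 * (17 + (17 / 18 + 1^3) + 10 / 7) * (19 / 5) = 696.76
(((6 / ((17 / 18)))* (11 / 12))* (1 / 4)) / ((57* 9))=0.00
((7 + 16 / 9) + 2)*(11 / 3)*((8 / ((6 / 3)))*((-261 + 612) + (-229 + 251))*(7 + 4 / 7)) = 84374092 / 189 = 446423.77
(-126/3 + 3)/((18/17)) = -221/6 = -36.83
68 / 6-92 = -80.67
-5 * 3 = -15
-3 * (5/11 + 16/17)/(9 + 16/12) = -2349/5797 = -0.41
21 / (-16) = -21 / 16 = -1.31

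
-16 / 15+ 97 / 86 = 79 / 1290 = 0.06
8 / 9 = 0.89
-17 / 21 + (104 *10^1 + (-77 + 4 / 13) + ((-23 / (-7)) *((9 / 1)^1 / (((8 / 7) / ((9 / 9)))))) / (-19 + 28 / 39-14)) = 2644334935 / 2749656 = 961.70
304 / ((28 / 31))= 2356 / 7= 336.57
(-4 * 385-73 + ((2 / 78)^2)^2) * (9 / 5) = -3731580332 / 1285245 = -2903.40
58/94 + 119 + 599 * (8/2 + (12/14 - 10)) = -974154/329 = -2960.95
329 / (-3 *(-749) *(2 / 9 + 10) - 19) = 987 / 68851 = 0.01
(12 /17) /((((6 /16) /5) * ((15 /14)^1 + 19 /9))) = 20160 /6817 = 2.96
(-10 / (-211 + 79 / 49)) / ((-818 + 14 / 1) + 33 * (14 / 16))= -196 / 3181113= -0.00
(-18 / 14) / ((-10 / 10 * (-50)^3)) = -9 / 875000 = -0.00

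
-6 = -6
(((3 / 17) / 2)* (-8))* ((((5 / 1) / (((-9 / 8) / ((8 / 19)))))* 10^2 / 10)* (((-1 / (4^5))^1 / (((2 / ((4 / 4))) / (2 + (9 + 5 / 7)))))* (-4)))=2050 / 6783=0.30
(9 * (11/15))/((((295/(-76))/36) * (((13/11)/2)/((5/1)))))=-1986336/3835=-517.95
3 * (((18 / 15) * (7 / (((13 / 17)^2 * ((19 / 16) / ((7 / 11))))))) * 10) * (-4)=-32626944 / 35321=-923.73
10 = 10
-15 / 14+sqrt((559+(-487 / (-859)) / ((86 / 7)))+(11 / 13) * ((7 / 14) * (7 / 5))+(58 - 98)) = -15 / 14+sqrt(2995375229118610) / 2400905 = 21.72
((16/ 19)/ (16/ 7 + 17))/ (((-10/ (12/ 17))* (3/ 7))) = -1568/ 218025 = -0.01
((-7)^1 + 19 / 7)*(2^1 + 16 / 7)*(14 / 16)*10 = -1125 / 7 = -160.71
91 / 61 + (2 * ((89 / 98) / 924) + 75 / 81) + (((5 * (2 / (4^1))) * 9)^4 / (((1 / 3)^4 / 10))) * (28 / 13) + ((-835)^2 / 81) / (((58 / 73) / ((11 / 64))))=402239355626176070935 / 899607316608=447127705.83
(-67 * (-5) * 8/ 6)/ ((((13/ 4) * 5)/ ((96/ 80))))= 2144/ 65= 32.98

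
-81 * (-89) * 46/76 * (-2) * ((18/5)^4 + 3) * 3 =-53149931271/11875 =-4475783.69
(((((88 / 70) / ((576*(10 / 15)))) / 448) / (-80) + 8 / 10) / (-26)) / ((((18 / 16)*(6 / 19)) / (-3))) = 1830420271 / 7044710400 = 0.26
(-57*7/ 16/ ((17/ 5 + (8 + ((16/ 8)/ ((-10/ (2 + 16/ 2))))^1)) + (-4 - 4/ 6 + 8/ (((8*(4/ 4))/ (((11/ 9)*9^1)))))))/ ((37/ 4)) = -5985/ 34928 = -0.17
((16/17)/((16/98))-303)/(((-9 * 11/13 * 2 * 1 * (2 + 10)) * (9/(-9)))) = -65689/40392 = -1.63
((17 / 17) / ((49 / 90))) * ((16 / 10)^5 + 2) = 22.93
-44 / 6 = -22 / 3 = -7.33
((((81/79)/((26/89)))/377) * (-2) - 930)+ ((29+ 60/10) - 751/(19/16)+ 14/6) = -33657881383/22069203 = -1525.11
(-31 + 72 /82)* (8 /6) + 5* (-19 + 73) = 28270 /123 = 229.84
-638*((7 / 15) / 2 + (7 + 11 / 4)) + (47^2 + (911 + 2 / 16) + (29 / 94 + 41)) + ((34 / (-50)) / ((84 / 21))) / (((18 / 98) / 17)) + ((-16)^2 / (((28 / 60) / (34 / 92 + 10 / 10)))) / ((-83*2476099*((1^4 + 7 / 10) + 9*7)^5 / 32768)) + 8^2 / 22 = -3220.76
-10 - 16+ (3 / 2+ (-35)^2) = 2401 / 2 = 1200.50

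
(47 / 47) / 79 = 1 / 79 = 0.01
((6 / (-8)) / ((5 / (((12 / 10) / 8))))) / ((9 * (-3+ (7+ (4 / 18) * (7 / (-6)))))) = -27 / 40400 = -0.00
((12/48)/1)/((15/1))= 0.02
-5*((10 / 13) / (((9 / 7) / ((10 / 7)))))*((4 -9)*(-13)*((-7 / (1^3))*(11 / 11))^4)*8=-5335555.56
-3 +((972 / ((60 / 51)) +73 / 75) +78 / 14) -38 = 415666 / 525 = 791.74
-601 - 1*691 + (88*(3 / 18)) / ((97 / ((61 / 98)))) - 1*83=-1374.91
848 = 848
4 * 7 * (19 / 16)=133 / 4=33.25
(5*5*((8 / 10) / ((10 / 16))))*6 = 192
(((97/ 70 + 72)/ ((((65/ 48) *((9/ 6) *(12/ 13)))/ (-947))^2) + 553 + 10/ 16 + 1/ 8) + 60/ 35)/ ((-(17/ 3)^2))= -582997.23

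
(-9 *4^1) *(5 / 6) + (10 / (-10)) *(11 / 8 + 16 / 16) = -259 / 8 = -32.38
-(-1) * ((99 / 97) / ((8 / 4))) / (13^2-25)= 11 / 3104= 0.00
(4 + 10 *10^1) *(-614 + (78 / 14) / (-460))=-51405094 / 805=-63857.26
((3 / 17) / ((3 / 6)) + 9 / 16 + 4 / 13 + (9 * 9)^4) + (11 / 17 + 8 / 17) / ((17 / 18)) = 2587624637413 / 60112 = 43046723.41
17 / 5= 3.40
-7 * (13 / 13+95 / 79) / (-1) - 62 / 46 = 25565 / 1817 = 14.07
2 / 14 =1 / 7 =0.14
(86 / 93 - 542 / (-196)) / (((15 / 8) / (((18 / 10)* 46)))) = 162.95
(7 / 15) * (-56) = -392 / 15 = -26.13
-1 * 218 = -218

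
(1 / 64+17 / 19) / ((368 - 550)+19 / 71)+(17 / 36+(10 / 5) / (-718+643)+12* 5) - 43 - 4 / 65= 17.38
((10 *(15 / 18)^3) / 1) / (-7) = -625 / 756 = -0.83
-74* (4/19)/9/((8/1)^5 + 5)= -296/5604183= -0.00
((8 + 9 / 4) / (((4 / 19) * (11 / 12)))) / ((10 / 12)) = 7011 / 110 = 63.74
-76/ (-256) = 0.30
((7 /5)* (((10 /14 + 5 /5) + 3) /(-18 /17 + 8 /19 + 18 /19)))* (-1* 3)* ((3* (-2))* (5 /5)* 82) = 3933171 /125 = 31465.37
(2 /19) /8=1 /76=0.01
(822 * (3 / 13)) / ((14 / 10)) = 12330 / 91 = 135.49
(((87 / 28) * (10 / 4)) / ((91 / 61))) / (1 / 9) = 238815 / 5096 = 46.86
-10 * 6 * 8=-480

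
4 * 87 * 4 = 1392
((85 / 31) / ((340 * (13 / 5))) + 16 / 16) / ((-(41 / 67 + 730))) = -737 / 536796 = -0.00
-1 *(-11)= 11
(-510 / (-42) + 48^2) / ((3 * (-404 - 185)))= -523 / 399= -1.31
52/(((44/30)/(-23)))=-8970/11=-815.45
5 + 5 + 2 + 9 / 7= 93 / 7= 13.29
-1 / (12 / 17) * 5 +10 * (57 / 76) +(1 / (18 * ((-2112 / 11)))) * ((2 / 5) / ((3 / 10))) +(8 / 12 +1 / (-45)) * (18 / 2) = 80563 / 12960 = 6.22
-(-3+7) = -4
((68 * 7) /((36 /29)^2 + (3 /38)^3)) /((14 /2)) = 3138019936 /71136819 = 44.11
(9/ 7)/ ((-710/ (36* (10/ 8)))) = -81/ 994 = -0.08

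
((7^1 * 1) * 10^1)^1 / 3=70 / 3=23.33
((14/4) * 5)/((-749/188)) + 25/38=-15185/4066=-3.73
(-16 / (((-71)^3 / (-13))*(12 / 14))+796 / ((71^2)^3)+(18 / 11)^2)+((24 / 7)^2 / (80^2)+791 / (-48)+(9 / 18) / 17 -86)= -515281309351619777233 / 5164644766899741200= -99.77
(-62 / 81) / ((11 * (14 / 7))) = -31 / 891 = -0.03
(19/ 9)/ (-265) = -19/ 2385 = -0.01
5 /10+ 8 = 17 /2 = 8.50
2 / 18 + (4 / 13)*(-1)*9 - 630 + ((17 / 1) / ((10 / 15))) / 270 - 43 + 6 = -1566779 / 2340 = -669.56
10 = 10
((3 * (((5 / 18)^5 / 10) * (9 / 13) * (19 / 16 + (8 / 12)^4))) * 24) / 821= 1121875 / 80669437056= 0.00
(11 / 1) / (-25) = -11 / 25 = -0.44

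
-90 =-90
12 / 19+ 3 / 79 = 1005 / 1501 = 0.67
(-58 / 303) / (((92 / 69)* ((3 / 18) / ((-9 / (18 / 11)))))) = 957 / 202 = 4.74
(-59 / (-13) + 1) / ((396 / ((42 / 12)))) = 7 / 143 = 0.05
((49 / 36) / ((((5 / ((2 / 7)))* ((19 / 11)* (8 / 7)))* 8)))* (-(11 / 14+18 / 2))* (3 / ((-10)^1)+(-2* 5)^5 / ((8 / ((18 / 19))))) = 7911950431 / 13862400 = 570.75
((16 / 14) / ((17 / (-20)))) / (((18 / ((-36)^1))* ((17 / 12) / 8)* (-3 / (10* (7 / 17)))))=-102400 / 4913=-20.84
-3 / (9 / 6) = -2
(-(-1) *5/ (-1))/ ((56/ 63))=-45/ 8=-5.62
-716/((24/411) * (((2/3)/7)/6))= -1544949/2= -772474.50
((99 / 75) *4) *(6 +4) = 264 / 5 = 52.80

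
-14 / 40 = -0.35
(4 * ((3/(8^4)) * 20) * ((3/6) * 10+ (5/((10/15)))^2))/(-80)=-735/16384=-0.04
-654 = -654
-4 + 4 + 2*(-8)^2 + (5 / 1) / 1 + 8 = 141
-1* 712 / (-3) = 712 / 3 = 237.33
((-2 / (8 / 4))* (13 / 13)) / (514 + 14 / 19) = -19 / 9780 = -0.00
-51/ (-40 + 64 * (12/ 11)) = -561/ 328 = -1.71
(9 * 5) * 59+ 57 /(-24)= 21221 /8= 2652.62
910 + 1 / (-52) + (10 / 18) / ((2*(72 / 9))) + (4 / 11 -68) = 842.38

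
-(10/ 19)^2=-100/ 361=-0.28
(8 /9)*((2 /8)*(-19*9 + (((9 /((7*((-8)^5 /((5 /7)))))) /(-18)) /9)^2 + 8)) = -136152194155020263 /3758802906120192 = -36.22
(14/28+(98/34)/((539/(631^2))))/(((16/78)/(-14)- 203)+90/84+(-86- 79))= -217446957/37465637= -5.80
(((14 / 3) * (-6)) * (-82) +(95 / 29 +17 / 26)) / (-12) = -578049 / 3016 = -191.66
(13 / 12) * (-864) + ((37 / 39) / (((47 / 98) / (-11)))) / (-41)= -70303322 / 75153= -935.47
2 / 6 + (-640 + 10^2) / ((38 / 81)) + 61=-62114 / 57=-1089.72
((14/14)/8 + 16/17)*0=0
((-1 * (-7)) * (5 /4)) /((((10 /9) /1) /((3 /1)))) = 189 /8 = 23.62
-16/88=-2/11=-0.18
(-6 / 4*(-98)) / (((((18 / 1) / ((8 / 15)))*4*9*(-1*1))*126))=-7 / 7290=-0.00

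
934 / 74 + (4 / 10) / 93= 217229 / 17205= 12.63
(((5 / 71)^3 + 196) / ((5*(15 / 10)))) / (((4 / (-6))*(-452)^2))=-70150681 / 365613244720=-0.00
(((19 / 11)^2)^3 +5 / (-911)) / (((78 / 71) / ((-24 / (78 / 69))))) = -139947903341076 / 272747759999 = -513.10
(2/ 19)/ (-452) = -1/ 4294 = -0.00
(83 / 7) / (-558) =-83 / 3906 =-0.02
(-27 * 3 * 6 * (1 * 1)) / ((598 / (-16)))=3888 / 299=13.00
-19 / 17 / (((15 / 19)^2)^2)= -2476099 / 860625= -2.88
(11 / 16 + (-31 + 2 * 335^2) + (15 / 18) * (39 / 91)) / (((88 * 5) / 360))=226215405 / 1232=183616.40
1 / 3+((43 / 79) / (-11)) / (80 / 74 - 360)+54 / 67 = 2643053071 / 2319604320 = 1.14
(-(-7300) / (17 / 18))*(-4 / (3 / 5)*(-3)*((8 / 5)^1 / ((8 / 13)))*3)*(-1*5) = -102492000 / 17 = -6028941.18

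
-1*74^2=-5476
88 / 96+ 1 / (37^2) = 15071 / 16428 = 0.92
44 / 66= 2 / 3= 0.67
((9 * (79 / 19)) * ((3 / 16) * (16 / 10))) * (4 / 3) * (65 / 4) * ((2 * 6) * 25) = 1386450 / 19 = 72971.05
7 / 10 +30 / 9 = 121 / 30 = 4.03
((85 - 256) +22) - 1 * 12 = -161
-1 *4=-4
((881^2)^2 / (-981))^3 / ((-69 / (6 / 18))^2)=-218630576996344103142807794339760961 / 40452718565709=-5404595407876322168228.63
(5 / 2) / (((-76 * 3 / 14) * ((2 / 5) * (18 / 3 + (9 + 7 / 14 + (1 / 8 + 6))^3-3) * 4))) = -2800 / 111415677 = -0.00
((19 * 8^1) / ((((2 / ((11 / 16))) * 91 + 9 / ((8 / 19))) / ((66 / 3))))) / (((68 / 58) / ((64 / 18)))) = 136542208 / 3852081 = 35.45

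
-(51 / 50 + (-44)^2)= -96851 / 50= -1937.02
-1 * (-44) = 44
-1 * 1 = -1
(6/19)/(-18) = -1/57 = -0.02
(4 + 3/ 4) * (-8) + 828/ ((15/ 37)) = 10022/ 5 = 2004.40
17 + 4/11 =191/11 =17.36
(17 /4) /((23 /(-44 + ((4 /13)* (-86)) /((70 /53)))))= -123828 /10465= -11.83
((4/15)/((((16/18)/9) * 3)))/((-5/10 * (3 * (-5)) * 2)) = 3/50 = 0.06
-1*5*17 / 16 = -85 / 16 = -5.31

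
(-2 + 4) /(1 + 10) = 2 /11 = 0.18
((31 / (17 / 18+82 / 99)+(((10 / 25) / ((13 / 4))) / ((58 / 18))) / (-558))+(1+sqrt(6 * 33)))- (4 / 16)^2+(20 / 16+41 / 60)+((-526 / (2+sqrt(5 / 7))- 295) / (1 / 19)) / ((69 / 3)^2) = -59283637583 / 34126974960+9994 * sqrt(35) / 12167+3 * sqrt(22) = 17.19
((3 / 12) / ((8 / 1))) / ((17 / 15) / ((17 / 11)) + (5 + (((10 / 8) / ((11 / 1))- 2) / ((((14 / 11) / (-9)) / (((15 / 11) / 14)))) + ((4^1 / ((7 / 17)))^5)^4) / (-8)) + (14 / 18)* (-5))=-157988687269271761980 / 35391863941484804029513416196966144720081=-0.00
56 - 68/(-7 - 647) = 56.10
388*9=3492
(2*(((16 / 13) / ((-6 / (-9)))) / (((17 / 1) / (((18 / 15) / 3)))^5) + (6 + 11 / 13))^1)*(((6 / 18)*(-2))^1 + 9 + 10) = 8687750035646 / 34609014375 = 251.03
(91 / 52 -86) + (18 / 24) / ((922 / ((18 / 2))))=-310687 / 3688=-84.24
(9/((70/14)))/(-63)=-1/35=-0.03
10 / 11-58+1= -617 / 11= -56.09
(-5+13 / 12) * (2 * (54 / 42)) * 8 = -564 / 7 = -80.57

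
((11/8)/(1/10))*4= 55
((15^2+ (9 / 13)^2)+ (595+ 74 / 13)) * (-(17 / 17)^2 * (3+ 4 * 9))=-32220.69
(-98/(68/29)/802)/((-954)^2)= -1421/24817043088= -0.00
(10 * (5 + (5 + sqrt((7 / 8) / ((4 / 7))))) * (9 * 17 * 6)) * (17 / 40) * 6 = 163863 * sqrt(2) / 8 + 234090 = 263057.16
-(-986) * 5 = 4930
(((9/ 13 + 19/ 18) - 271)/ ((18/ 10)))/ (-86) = 315025/ 181116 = 1.74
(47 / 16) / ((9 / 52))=611 / 36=16.97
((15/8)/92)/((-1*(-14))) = 15/10304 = 0.00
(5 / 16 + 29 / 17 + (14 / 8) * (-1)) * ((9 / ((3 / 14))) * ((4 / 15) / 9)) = 511 / 1530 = 0.33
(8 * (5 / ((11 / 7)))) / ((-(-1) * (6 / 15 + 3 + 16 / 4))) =1400 / 407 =3.44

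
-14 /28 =-1 /2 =-0.50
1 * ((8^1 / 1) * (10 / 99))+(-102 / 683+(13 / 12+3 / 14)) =3703927 / 1893276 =1.96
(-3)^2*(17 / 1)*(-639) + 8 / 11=-1075429 / 11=-97766.27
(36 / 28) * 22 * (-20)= -3960 / 7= -565.71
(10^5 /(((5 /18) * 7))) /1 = 360000 /7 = 51428.57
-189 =-189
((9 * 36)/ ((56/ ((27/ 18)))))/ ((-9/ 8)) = -54/ 7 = -7.71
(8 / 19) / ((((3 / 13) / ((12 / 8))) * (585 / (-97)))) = -388 / 855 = -0.45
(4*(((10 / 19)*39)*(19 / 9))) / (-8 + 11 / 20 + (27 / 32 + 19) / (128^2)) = -1363148800 / 58579659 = -23.27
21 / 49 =0.43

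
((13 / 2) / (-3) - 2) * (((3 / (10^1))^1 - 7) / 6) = 335 / 72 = 4.65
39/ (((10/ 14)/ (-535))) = -29211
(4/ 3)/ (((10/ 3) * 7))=2/ 35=0.06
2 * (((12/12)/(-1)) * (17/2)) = -17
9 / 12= 3 / 4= 0.75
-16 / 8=-2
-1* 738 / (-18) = 41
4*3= 12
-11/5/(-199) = 11/995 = 0.01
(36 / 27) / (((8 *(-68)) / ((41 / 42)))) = -0.00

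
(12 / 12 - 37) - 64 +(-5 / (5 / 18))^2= 224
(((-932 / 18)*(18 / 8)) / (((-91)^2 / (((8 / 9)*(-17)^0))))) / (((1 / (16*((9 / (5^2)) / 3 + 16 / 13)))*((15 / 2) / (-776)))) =10159963136 / 363328875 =27.96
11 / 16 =0.69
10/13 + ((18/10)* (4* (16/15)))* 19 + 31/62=95673/650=147.19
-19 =-19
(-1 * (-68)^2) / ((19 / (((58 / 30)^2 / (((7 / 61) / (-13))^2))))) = -2445457929616 / 209475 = -11674223.32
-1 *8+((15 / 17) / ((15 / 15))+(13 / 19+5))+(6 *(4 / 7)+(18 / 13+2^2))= 216913 / 29393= 7.38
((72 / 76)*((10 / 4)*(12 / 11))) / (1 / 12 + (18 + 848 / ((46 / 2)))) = 149040 / 3169903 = 0.05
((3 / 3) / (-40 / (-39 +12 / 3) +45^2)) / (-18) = -7 / 255294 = -0.00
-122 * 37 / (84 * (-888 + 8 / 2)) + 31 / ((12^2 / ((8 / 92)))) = 101845 / 1280916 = 0.08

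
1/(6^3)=1/216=0.00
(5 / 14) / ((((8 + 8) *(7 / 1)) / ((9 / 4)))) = 45 / 6272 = 0.01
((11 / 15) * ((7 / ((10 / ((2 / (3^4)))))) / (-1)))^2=5929 / 36905625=0.00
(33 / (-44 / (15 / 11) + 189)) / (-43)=-0.00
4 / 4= 1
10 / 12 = 5 / 6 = 0.83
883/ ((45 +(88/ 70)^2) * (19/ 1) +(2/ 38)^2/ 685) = 53496400475/ 53619251908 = 1.00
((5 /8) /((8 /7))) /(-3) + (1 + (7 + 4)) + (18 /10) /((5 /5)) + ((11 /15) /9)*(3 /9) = 70735 /5184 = 13.64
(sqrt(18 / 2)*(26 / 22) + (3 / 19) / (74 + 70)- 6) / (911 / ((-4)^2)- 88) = 24613 / 311619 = 0.08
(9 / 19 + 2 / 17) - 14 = -4331 / 323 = -13.41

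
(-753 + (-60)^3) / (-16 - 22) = 216753 / 38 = 5704.03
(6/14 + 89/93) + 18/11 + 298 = 2155618/7161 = 301.02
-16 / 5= -3.20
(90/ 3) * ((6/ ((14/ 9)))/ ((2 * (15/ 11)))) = 297/ 7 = 42.43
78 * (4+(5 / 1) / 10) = 351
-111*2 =-222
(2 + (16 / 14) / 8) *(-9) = -135 / 7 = -19.29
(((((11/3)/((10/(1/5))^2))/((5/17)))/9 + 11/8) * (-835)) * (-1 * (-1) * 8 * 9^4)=-37679417919/625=-60287068.67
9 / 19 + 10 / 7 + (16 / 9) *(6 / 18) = 2.49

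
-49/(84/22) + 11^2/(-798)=-1727/133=-12.98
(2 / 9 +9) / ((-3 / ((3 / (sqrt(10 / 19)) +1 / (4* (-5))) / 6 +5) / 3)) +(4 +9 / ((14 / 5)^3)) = -1927412 / 46305 - 83* sqrt(190) / 180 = -47.98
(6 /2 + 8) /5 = 11 /5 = 2.20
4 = 4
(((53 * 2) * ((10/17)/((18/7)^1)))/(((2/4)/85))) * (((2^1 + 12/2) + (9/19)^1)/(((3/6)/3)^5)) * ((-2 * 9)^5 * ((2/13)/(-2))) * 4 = 39006415713484800/247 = 157920711390626.72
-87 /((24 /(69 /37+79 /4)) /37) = -92771 /32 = -2899.09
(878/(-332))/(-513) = 439/85158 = 0.01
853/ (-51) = -853/ 51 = -16.73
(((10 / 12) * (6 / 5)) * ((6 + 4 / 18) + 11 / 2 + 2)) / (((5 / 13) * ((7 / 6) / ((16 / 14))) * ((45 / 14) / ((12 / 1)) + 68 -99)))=-205504 / 180705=-1.14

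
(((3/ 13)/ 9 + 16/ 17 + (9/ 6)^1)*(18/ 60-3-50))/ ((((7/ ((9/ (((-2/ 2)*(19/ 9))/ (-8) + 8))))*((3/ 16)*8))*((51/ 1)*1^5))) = -0.26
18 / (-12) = -3 / 2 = -1.50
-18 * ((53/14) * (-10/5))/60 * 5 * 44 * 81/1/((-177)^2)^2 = 3498/84821527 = 0.00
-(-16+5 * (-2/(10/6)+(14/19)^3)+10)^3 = 322659471073472/322687697779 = 999.91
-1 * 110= -110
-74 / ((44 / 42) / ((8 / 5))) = -6216 / 55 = -113.02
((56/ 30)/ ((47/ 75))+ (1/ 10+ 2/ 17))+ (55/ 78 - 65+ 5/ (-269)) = -2561511613/ 41911545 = -61.12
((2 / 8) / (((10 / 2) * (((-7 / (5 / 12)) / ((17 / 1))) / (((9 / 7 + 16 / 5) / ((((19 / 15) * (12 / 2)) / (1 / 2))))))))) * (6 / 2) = -2669 / 59584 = -0.04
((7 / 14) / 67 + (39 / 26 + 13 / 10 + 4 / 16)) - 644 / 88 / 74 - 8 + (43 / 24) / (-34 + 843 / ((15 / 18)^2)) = -11313516911 / 2244784080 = -5.04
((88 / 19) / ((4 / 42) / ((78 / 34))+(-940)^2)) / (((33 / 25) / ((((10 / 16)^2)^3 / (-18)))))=-35546875 / 2703301065965568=-0.00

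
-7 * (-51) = 357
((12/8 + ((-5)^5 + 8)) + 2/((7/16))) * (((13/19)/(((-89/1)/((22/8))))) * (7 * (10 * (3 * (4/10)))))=5524.61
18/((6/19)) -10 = 47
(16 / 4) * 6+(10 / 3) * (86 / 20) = 115 / 3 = 38.33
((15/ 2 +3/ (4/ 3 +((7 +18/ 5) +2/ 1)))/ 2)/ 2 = 3225/ 1672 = 1.93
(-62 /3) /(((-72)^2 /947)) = -29357 /7776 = -3.78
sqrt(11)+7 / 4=5.07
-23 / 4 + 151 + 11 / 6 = 1765 / 12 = 147.08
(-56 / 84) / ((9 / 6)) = -4 / 9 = -0.44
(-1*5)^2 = 25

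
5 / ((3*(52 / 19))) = 95 / 156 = 0.61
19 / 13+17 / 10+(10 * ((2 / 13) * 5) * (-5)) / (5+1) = -3.25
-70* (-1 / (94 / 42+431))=735 / 4549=0.16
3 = 3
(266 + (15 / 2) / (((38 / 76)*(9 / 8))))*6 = 1676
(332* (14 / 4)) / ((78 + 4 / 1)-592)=-581 / 255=-2.28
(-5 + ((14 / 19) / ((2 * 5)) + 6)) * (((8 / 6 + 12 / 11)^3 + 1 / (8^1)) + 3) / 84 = 16981045 / 76473936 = 0.22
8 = 8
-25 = -25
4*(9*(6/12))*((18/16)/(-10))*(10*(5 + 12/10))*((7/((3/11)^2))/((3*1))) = -78771/20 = -3938.55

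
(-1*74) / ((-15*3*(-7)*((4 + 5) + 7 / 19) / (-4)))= 0.10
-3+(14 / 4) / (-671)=-4033 / 1342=-3.01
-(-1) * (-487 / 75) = -487 / 75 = -6.49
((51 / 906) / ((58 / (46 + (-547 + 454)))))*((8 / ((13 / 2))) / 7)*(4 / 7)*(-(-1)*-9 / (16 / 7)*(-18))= -129438 / 398489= -0.32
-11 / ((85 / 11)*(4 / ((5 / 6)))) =-121 / 408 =-0.30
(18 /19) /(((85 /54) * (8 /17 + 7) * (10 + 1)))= 972 /132715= 0.01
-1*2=-2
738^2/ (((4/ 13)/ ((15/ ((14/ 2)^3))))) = 26551395/ 343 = 77409.31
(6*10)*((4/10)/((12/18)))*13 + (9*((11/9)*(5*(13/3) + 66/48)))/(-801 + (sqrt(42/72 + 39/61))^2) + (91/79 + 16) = 484.83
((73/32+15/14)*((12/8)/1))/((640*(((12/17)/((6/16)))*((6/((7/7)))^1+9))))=12767/45875200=0.00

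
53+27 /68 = 3631 /68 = 53.40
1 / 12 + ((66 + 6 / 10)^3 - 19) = 295389.38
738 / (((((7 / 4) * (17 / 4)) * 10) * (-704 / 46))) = -8487 / 13090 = -0.65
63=63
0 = 0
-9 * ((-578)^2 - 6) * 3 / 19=-9020106 / 19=-474742.42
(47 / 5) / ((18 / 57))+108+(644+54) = 25073 / 30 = 835.77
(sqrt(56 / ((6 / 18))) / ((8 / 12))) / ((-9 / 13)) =-28.08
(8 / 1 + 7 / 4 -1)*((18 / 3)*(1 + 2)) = 315 / 2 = 157.50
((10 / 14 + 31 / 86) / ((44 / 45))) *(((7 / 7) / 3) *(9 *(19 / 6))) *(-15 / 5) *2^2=-1659555 / 13244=-125.31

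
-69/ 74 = -0.93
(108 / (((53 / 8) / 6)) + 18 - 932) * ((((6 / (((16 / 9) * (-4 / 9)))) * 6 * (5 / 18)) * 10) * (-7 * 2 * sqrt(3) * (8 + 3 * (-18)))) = 115223776.77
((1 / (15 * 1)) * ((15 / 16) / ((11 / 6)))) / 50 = 3 / 4400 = 0.00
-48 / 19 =-2.53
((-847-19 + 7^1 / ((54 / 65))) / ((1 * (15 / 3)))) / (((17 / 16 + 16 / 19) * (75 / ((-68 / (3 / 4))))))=1914599296 / 17587125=108.86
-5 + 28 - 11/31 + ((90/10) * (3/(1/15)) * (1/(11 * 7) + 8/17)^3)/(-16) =22008374836893/1112501527984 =19.78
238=238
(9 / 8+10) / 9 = 89 / 72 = 1.24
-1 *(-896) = 896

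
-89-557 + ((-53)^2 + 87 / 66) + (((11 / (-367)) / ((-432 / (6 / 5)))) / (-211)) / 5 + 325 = 3816753574379 / 1533252600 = 2489.32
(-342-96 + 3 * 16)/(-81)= 130/27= 4.81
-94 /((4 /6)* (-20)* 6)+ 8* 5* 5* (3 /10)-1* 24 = 37.18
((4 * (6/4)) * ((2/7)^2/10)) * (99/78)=198/3185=0.06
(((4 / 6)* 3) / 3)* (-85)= -170 / 3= -56.67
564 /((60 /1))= 47 /5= 9.40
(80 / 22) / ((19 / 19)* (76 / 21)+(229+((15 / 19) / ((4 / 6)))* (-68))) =3192 / 133507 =0.02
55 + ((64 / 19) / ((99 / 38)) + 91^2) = 825392 / 99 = 8337.29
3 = 3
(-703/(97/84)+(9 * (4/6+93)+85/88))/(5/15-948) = -6022551/24267848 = -0.25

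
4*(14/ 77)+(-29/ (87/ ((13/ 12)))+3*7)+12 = 13213/ 396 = 33.37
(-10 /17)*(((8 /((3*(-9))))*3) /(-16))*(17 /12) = -5 /108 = -0.05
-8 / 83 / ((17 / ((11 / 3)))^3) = -10648 / 11010033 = -0.00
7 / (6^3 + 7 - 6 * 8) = 1 / 25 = 0.04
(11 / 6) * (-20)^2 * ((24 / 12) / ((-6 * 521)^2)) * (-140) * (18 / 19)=-308000 / 15472137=-0.02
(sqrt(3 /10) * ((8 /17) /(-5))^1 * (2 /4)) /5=-2 * sqrt(30) /2125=-0.01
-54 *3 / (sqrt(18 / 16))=-108 *sqrt(2)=-152.74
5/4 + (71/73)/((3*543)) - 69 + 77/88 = -66.87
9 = 9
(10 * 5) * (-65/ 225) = -130/ 9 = -14.44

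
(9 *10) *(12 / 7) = 1080 / 7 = 154.29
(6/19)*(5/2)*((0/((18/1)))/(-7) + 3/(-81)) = -5/171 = -0.03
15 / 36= 5 / 12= 0.42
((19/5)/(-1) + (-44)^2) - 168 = 8821/5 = 1764.20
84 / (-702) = -14 / 117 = -0.12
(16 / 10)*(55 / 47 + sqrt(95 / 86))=4*sqrt(8170) / 215 + 88 / 47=3.55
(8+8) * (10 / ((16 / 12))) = 120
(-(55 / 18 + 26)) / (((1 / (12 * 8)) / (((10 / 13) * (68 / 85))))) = -66944 / 39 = -1716.51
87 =87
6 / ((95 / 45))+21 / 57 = 61 / 19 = 3.21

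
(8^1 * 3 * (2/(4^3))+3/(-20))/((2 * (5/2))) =3/25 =0.12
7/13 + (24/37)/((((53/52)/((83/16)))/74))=168695/689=244.84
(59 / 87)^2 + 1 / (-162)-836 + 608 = -31001359 / 136242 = -227.55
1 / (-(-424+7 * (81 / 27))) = 1 / 403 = 0.00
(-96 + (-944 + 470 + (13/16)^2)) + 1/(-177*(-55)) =-1418885729/2492160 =-569.34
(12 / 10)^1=6 / 5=1.20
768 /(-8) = -96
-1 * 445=-445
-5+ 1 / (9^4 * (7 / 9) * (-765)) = -19518976 / 3903795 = -5.00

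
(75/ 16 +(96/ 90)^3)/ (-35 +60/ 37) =-11790457/ 66690000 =-0.18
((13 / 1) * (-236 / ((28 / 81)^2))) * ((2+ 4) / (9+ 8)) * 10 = -75484305 / 833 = -90617.41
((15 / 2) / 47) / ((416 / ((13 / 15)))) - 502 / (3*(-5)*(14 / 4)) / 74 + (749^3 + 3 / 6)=4910371029350861 / 11686080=420189749.63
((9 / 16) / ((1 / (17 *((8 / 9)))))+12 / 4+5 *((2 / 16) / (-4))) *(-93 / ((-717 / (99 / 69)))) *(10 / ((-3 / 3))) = -1856745 / 87952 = -21.11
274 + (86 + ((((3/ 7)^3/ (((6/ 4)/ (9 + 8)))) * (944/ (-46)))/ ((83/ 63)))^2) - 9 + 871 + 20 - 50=12119611880296/ 8749918681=1385.11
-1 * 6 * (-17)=102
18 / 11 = 1.64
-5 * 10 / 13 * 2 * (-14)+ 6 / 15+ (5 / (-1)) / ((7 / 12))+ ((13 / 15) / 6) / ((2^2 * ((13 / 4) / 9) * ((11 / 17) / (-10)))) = 490367 / 5005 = 97.98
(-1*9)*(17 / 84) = -51 / 28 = -1.82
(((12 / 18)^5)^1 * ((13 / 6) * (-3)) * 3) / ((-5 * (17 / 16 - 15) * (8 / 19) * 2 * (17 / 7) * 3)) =-27664 / 4606065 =-0.01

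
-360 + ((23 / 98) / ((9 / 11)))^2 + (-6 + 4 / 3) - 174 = -418977719 / 777924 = -538.58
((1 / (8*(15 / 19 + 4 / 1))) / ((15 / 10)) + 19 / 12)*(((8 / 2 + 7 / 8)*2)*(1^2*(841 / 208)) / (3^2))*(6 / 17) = 367517 / 148512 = 2.47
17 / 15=1.13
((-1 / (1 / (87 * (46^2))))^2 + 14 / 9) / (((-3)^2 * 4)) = 152504390095 / 162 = 941385124.04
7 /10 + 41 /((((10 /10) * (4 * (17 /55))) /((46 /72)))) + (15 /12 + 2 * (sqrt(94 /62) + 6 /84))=2 * sqrt(1457) /31 + 1994591 /85680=25.74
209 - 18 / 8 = 827 / 4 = 206.75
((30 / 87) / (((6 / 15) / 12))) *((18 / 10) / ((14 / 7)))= 270 / 29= 9.31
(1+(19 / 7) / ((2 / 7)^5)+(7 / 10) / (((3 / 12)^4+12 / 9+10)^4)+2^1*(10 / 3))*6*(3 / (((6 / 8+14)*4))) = 11862105700169091173703 / 27127900038330340720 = 437.27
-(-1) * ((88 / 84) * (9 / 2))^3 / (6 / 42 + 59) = 3993 / 2254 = 1.77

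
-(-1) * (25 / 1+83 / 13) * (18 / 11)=51.36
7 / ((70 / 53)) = 53 / 10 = 5.30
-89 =-89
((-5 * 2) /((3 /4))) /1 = -40 /3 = -13.33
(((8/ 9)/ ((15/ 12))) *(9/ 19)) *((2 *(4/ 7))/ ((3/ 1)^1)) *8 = 2048/ 1995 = 1.03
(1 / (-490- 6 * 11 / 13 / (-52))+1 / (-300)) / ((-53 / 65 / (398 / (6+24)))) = 0.09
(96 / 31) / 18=16 / 93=0.17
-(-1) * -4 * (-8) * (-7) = -224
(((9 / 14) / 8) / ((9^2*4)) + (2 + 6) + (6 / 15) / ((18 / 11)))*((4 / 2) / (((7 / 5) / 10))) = 831065 / 7056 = 117.78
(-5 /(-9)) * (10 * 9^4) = 36450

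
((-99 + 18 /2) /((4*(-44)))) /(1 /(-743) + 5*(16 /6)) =100305 /2615096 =0.04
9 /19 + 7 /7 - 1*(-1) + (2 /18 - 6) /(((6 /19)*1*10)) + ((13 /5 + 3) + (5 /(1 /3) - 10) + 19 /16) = 508747 /41040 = 12.40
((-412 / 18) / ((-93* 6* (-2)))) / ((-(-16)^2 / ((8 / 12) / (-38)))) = -103 / 73281024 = -0.00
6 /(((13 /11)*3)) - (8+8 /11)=-1006 /143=-7.03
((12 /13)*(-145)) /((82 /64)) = -104.47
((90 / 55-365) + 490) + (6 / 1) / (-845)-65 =572844 / 9295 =61.63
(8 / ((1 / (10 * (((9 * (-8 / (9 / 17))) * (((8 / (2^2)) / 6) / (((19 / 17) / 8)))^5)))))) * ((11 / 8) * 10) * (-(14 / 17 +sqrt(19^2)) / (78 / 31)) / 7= 2138645553073356800 / 164261931561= 13019727.29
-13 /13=-1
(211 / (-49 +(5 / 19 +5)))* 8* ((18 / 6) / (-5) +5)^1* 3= -705584 / 1385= -509.45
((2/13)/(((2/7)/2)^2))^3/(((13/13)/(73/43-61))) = -2400039600/94471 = -25405.04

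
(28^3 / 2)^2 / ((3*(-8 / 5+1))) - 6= -602362934 / 9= -66929214.89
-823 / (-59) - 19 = -298 / 59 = -5.05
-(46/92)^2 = -1/4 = -0.25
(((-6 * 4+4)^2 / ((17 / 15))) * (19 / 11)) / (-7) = -114000 / 1309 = -87.09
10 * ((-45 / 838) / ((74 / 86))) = -9675 / 15503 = -0.62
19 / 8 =2.38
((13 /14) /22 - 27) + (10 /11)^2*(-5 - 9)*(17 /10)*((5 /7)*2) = -186533 /3388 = -55.06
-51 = -51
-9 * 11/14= -99/14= -7.07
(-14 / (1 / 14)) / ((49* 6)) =-2 / 3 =-0.67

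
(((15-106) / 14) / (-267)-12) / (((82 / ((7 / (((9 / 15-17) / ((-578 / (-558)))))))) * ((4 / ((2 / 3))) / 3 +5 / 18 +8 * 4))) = 64685425 / 34338856116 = 0.00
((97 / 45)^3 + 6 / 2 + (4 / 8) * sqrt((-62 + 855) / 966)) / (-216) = -148256 / 2460375 - sqrt(766038) / 417312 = -0.06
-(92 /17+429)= -7385 /17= -434.41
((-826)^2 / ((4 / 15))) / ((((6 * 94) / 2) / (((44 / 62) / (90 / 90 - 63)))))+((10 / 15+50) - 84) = -137.18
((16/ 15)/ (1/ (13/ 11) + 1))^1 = 26/ 45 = 0.58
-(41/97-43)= 4130/97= 42.58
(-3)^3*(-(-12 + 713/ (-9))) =-2463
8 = 8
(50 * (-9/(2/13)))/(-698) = 2925/698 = 4.19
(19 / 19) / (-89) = -1 / 89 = -0.01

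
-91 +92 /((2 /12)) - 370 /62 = 14106 /31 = 455.03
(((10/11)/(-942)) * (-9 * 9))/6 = 45/3454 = 0.01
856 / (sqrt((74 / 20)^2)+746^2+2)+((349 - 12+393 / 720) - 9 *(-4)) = 498929323667 / 1335652080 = 373.55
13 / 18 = 0.72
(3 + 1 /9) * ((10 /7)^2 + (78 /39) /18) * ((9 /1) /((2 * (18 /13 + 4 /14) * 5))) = 12337 /3420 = 3.61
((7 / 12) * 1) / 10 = 7 / 120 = 0.06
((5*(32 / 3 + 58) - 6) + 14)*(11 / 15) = 11594 / 45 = 257.64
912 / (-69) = -13.22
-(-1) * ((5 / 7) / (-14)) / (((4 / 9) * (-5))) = 9 / 392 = 0.02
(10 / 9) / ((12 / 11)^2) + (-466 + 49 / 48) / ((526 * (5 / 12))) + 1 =-20018 / 106515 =-0.19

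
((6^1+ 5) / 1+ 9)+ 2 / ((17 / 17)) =22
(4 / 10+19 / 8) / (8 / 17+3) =1887 / 2360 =0.80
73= 73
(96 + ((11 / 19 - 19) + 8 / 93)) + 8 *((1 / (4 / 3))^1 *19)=338672 / 1767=191.66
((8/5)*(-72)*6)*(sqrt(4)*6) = -8294.40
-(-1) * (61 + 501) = 562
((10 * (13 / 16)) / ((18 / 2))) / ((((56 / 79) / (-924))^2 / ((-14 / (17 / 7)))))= -2405187785 / 272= -8842602.15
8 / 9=0.89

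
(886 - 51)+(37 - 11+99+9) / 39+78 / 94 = 1538374 / 1833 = 839.27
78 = 78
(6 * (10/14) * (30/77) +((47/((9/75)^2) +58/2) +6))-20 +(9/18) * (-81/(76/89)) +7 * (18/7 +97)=2897889965/737352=3930.13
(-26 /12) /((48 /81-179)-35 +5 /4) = 0.01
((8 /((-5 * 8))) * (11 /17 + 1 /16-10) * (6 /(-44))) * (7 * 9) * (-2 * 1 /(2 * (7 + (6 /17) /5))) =477603 /211552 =2.26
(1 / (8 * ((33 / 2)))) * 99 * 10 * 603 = 9045 / 2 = 4522.50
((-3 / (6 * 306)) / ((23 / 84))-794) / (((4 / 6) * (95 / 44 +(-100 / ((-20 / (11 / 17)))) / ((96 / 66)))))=-81960472 / 301645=-271.71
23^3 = 12167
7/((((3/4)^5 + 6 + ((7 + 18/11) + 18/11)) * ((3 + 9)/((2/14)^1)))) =2816/557907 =0.01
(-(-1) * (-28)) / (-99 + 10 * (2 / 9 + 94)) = -252 / 7589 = -0.03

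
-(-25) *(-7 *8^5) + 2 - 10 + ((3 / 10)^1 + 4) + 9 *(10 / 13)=-745471581 / 130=-5734396.78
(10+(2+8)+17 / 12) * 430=55255 / 6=9209.17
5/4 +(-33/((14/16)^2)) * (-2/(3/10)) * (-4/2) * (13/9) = -1462115/1764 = -828.86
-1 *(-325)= 325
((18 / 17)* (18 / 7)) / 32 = 81 / 952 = 0.09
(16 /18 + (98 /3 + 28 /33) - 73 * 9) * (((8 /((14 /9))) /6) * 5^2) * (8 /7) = -24654800 /1617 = -15247.25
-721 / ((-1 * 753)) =721 / 753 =0.96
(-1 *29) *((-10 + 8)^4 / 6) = -232 / 3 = -77.33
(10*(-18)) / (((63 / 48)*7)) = -960 / 49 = -19.59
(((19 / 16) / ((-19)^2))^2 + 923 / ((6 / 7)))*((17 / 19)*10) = 25376740735 / 2633856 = 9634.82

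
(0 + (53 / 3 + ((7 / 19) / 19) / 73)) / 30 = 139673 / 237177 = 0.59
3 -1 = 2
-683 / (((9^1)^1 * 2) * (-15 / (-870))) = -19807 / 9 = -2200.78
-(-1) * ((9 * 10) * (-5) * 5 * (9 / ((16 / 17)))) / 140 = -34425 / 224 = -153.68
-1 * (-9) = 9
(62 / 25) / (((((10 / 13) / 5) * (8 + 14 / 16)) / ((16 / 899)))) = 1664 / 51475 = 0.03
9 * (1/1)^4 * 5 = 45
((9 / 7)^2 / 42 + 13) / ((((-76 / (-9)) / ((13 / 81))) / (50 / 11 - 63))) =-74771255 / 5161464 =-14.49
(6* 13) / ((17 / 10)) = 780 / 17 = 45.88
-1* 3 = -3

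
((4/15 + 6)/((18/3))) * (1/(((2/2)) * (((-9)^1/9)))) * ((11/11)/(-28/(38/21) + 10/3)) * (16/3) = 3572/7785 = 0.46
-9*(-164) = 1476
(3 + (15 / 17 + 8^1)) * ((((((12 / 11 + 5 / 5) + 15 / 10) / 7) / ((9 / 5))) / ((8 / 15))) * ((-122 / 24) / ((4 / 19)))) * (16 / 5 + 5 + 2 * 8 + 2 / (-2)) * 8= -1340910845 / 47124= -28454.95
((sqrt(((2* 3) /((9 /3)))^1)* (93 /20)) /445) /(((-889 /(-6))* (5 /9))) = 2511* sqrt(2) /19780250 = 0.00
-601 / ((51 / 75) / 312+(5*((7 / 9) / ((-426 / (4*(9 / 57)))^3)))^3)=-16853220205158634306222116384361974600 / 61117100449613205172044119077519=-275752.94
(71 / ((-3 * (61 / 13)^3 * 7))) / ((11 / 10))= -1559870 / 52432611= -0.03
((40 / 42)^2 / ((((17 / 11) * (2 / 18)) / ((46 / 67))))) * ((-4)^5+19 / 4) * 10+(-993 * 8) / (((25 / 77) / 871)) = -29786572471128 / 1395275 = -21348173.28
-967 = -967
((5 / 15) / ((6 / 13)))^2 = 169 / 324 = 0.52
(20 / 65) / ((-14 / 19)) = -38 / 91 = -0.42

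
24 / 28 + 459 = 459.86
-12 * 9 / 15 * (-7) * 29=7308 / 5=1461.60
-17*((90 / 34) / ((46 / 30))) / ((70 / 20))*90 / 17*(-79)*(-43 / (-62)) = 206367750 / 84847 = 2432.23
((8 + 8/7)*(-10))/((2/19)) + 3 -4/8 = -866.07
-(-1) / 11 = 1 / 11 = 0.09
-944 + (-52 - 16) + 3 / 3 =-1011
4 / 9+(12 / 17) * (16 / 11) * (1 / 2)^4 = 856 / 1683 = 0.51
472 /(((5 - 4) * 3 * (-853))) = -472 /2559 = -0.18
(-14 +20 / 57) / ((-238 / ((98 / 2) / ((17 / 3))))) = 2723 / 5491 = 0.50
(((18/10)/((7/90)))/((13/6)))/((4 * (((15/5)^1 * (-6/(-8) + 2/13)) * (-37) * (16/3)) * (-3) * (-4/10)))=-405/97384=-0.00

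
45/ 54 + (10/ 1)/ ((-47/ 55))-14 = -7013/ 282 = -24.87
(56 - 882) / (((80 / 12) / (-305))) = 75579 / 2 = 37789.50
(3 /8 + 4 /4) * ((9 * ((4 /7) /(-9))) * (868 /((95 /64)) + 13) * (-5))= 2348.33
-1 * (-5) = 5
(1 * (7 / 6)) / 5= 7 / 30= 0.23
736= 736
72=72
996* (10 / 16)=1245 / 2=622.50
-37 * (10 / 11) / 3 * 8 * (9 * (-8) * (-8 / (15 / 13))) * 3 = -1477632 / 11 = -134330.18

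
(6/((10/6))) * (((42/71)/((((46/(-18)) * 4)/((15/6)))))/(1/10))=-8505/1633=-5.21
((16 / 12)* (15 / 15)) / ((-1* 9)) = -4 / 27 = -0.15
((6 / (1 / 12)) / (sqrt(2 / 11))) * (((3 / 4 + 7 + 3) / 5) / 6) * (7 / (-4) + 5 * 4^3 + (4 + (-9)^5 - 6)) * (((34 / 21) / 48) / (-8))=171734561 * sqrt(22) / 53760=14983.38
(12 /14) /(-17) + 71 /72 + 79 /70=88433 /42840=2.06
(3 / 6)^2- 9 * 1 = -35 / 4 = -8.75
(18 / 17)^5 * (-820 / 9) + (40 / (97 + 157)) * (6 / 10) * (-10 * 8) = -23227464000 / 180321839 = -128.81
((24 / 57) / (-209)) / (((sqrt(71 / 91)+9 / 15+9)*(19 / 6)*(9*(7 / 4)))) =-66560 / 15685017161+1600*sqrt(6461) / 329385360381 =-0.00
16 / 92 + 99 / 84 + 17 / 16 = 2.41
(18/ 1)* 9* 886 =143532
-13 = -13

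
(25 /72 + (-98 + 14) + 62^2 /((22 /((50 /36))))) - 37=96643 /792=122.02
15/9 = 5/3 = 1.67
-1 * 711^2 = -505521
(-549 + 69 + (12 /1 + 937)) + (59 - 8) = 520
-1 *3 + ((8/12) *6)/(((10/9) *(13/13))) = 3/5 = 0.60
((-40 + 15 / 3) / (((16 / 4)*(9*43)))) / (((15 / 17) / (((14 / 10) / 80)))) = -833 / 1857600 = -0.00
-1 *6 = -6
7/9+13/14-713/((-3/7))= 209837/126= 1665.37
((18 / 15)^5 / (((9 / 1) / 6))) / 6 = 0.28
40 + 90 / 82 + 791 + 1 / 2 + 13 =69339 / 82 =845.60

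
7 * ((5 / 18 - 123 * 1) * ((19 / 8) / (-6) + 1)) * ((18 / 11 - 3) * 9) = 2242135 / 352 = 6369.70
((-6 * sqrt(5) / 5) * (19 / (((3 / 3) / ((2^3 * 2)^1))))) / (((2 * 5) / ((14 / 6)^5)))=-5641.88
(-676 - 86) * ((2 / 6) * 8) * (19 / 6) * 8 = -154432 / 3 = -51477.33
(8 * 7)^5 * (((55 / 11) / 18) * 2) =2753658880 / 9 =305962097.78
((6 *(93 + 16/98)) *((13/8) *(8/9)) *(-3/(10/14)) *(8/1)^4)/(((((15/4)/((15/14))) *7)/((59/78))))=-441278464/1029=-428842.04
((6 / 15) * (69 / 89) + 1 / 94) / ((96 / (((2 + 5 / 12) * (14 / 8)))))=2723651 / 192752640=0.01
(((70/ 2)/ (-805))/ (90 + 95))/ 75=-1/ 319125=-0.00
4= 4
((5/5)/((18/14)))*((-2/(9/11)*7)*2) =-2156/81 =-26.62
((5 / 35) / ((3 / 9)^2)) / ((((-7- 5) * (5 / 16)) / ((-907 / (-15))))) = -3628 / 175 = -20.73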